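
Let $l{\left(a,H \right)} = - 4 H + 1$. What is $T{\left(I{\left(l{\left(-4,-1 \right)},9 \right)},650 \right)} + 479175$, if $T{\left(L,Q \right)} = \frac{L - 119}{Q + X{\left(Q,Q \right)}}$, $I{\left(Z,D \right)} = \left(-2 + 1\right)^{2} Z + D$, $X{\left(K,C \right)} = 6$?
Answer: $\frac{314338695}{656} \approx 4.7918 \cdot 10^{5}$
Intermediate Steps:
$l{\left(a,H \right)} = 1 - 4 H$
$I{\left(Z,D \right)} = D + Z$ ($I{\left(Z,D \right)} = \left(-1\right)^{2} Z + D = 1 Z + D = Z + D = D + Z$)
$T{\left(L,Q \right)} = \frac{-119 + L}{6 + Q}$ ($T{\left(L,Q \right)} = \frac{L - 119}{Q + 6} = \frac{-119 + L}{6 + Q}$)
$T{\left(I{\left(l{\left(-4,-1 \right)},9 \right)},650 \right)} + 479175 = \frac{-119 + \left(9 + \left(1 - -4\right)\right)}{6 + 650} + 479175 = \frac{-119 + \left(9 + \left(1 + 4\right)\right)}{656} + 479175 = \frac{-119 + \left(9 + 5\right)}{656} + 479175 = \frac{-119 + 14}{656} + 479175 = \frac{1}{656} \left(-105\right) + 479175 = - \frac{105}{656} + 479175 = \frac{314338695}{656}$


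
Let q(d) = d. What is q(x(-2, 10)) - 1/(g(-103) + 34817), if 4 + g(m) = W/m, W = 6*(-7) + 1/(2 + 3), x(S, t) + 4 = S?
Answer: -107573939/17928904 ≈ -6.0000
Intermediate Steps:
x(S, t) = -4 + S
W = -209/5 (W = -42 + 1/5 = -42 + ⅕ = -209/5 ≈ -41.800)
g(m) = -4 - 209/(5*m)
q(x(-2, 10)) - 1/(g(-103) + 34817) = (-4 - 2) - 1/((-4 - 209/5/(-103)) + 34817) = -6 - 1/((-4 - 209/5*(-1/103)) + 34817) = -6 - 1/((-4 + 209/515) + 34817) = -6 - 1/(-1851/515 + 34817) = -6 - 1/17928904/515 = -6 - 1*515/17928904 = -6 - 515/17928904 = -107573939/17928904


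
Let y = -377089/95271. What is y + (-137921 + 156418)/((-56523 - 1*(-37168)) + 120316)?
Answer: -36309054842/9618655431 ≈ -3.7749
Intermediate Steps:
y = -377089/95271 (y = -377089*1/95271 = -377089/95271 ≈ -3.9581)
y + (-137921 + 156418)/((-56523 - 1*(-37168)) + 120316) = -377089/95271 + (-137921 + 156418)/((-56523 - 1*(-37168)) + 120316) = -377089/95271 + 18497/((-56523 + 37168) + 120316) = -377089/95271 + 18497/(-19355 + 120316) = -377089/95271 + 18497/100961 = -36309054842/9618655431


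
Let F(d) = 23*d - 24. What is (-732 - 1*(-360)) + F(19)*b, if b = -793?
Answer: -327881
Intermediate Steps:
F(d) = -24 + 23*d
(-732 - 1*(-360)) + F(19)*b = (-732 - 1*(-360)) + (-24 + 23*19)*(-793) = (-732 + 360) + (-24 + 437)*(-793) = -372 + 413*(-793) = -372 - 327509 = -327881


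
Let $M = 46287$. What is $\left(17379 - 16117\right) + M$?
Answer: $47549$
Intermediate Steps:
$\left(17379 - 16117\right) + M = \left(17379 - 16117\right) + 46287 = 1262 + 46287 = 47549$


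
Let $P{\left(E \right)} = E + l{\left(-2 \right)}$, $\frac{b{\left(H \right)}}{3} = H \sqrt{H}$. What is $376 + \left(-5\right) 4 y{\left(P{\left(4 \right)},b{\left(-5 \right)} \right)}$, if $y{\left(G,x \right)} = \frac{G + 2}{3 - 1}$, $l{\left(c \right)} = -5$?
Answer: $366$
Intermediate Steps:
$b{\left(H \right)} = 3 H^{\frac{3}{2}}$ ($b{\left(H \right)} = 3 H \sqrt{H} = 3 H^{\frac{3}{2}}$)
$P{\left(E \right)} = -5 + E$ ($P{\left(E \right)} = E - 5 = -5 + E$)
$y{\left(G,x \right)} = 1 + \frac{G}{2}$ ($y{\left(G,x \right)} = \frac{2 + G}{2} = \left(2 + G\right) \frac{1}{2} = 1 + \frac{G}{2}$)
$376 + \left(-5\right) 4 y{\left(P{\left(4 \right)},b{\left(-5 \right)} \right)} = 376 + \left(-5\right) 4 \left(1 + \frac{-5 + 4}{2}\right) = 376 - 20 \left(1 + \frac{1}{2} \left(-1\right)\right) = 376 - 20 \left(1 - \frac{1}{2}\right) = 376 - 10 = 366$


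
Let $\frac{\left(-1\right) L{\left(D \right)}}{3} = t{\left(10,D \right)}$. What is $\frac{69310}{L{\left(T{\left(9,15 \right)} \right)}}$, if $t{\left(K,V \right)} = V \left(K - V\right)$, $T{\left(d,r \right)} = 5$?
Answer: $- \frac{13862}{15} \approx -924.13$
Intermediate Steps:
$L{\left(D \right)} = - 3 D \left(10 - D\right)$
$\frac{69310}{L{\left(T{\left(9,15 \right)} \right)}} = \frac{69310}{3 \cdot 5 \left(-10 + 5\right)} = \frac{69310}{3 \cdot 5 \left(-5\right)} = \frac{69310}{-75} = 69310 \left(- \frac{1}{75}\right) = - \frac{13862}{15}$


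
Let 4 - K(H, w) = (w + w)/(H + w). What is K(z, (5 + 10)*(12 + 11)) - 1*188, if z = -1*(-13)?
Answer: -33281/179 ≈ -185.93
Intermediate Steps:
z = 13
K(H, w) = 4 - 2*w/(H + w) (K(H, w) = 4 - (w + w)/(H + w) = 4 - 2*w/(H + w))
K(z, (5 + 10)*(12 + 11)) - 1*188 = 2*((5 + 10)*(12 + 11) + 2*13)/(13 + (5 + 10)*(12 + 11)) - 1*188 = 2*(15*23 + 26)/(13 + 15*23) - 188 = 2*(345 + 26)/(13 + 345) - 188 = 2*371/358 - 188 = 2*(1/358)*371 - 188 = 371/179 - 188 = -33281/179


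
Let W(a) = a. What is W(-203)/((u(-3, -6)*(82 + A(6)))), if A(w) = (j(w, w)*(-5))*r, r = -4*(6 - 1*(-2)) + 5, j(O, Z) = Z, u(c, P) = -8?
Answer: 203/7136 ≈ 0.028447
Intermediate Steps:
r = -27 (r = -4*(6 + 2) + 5 = -4*8 + 5 = -32 + 5 = -27)
A(w) = 135*w (A(w) = (w*(-5))*(-27) = -5*w*(-27) = 135*w)
W(-203)/((u(-3, -6)*(82 + A(6)))) = -203*(-1/(8*(82 + 135*6))) = -203*(-1/(8*(82 + 810))) = -203/((-8*892)) = -203/(-7136) = -203*(-1/7136) = 203/7136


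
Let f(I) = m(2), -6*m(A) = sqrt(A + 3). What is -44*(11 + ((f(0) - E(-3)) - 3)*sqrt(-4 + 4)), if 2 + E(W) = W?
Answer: -484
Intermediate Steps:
m(A) = -sqrt(3 + A)/6 (m(A) = -sqrt(A + 3)/6 = -sqrt(3 + A)/6)
E(W) = -2 + W
f(I) = -sqrt(5)/6 (f(I) = -sqrt(3 + 2)/6 = -sqrt(5)/6)
-44*(11 + ((f(0) - E(-3)) - 3)*sqrt(-4 + 4)) = -44*(11 + ((-sqrt(5)/6 - (-2 - 3)) - 3)*sqrt(-4 + 4)) = -44*(11 + ((-sqrt(5)/6 - 1*(-5)) - 3)*sqrt(0)) = -44*(11 + ((-sqrt(5)/6 + 5) - 3)*0) = -44*(11 + ((5 - sqrt(5)/6) - 3)*0) = -44*(11 + (2 - sqrt(5)/6)*0) = -44*(11 + 0) = -44*11 = -484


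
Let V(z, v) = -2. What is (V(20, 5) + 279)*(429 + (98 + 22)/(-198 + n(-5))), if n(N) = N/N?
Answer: 23376861/197 ≈ 1.1866e+5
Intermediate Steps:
n(N) = 1
(V(20, 5) + 279)*(429 + (98 + 22)/(-198 + n(-5))) = (-2 + 279)*(429 + (98 + 22)/(-198 + 1)) = 277*(429 + 120/(-197)) = 277*(429 + 120*(-1/197)) = 277*(429 - 120/197) = 277*(84393/197) = 23376861/197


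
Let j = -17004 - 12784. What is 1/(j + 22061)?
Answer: -1/7727 ≈ -0.00012942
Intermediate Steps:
j = -29788
1/(j + 22061) = 1/(-29788 + 22061) = 1/(-7727) = -1/7727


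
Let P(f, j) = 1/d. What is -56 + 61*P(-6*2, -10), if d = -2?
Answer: -173/2 ≈ -86.500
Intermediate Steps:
P(f, j) = -½ (P(f, j) = 1/(-2) = -½)
-56 + 61*P(-6*2, -10) = -56 + 61*(-½) = -56 - 61/2 = -173/2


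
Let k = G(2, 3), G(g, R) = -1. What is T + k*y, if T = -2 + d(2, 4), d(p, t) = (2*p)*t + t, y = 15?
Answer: 3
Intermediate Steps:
k = -1
d(p, t) = t + 2*p*t (d(p, t) = 2*p*t + t = t + 2*p*t)
T = 18 (T = -2 + 4*(1 + 2*2) = -2 + 4*(1 + 4) = -2 + 4*5 = -2 + 20 = 18)
T + k*y = 18 - 1*15 = 18 - 15 = 3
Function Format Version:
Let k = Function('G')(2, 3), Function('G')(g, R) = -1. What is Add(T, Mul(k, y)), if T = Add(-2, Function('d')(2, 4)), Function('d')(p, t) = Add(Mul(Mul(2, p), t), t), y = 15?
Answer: 3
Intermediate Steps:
k = -1
Function('d')(p, t) = Add(t, Mul(2, p, t)) (Function('d')(p, t) = Add(Mul(2, p, t), t) = Add(t, Mul(2, p, t)))
T = 18 (T = Add(-2, Mul(4, Add(1, Mul(2, 2)))) = Add(-2, Mul(4, Add(1, 4))) = Add(-2, Mul(4, 5)) = Add(-2, 20) = 18)
Add(T, Mul(k, y)) = Add(18, Mul(-1, 15)) = Add(18, -15) = 3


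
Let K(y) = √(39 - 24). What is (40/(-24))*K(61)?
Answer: -5*√15/3 ≈ -6.4550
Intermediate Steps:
K(y) = √15
(40/(-24))*K(61) = (40/(-24))*√15 = (40*(-1/24))*√15 = -5*√15/3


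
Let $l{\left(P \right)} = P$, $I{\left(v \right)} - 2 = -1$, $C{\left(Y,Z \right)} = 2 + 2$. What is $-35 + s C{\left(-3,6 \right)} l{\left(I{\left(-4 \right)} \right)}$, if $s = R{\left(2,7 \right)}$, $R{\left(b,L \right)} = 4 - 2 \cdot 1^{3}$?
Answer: $-27$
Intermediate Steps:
$C{\left(Y,Z \right)} = 4$
$I{\left(v \right)} = 1$ ($I{\left(v \right)} = 2 - 1 = 1$)
$R{\left(b,L \right)} = 2$ ($R{\left(b,L \right)} = 4 - 2 = 2$)
$s = 2$
$-35 + s C{\left(-3,6 \right)} l{\left(I{\left(-4 \right)} \right)} = -35 + 2 \cdot 4 \cdot 1 = -35 + 2 \cdot 4 = -35 + 8 = -27$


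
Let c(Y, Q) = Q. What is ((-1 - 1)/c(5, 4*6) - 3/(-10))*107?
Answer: 1391/60 ≈ 23.183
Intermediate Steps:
((-1 - 1)/c(5, 4*6) - 3/(-10))*107 = ((-1 - 1)/((4*6)) - 3/(-10))*107 = (-2/24 - 3*(-⅒))*107 = (-2*1/24 + 3/10)*107 = (-1/12 + 3/10)*107 = (13/60)*107 = 1391/60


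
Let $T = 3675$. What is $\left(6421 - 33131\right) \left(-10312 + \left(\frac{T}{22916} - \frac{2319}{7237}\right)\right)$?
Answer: $\frac{22839727823510215}{82921546} \approx 2.7544 \cdot 10^{8}$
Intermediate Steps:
$\left(6421 - 33131\right) \left(-10312 + \left(\frac{T}{22916} - \frac{2319}{7237}\right)\right) = \left(6421 - 33131\right) \left(-10312 + \left(\frac{3675}{22916} - \frac{2319}{7237}\right)\right) = - 26710 \left(-10312 + \left(3675 \cdot \frac{1}{22916} - \frac{2319}{7237}\right)\right) = - 26710 \left(-10312 + \left(\frac{3675}{22916} - \frac{2319}{7237}\right)\right) = - 26710 \left(-10312 - \frac{26546229}{165843092}\right) = \left(-26710\right) \left(- \frac{1710200510933}{165843092}\right) = \frac{22839727823510215}{82921546}$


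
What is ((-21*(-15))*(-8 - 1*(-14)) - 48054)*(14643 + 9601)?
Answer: -1119200016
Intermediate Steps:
((-21*(-15))*(-8 - 1*(-14)) - 48054)*(14643 + 9601) = (315*(-8 + 14) - 48054)*24244 = (315*6 - 48054)*24244 = (1890 - 48054)*24244 = -46164*24244 = -1119200016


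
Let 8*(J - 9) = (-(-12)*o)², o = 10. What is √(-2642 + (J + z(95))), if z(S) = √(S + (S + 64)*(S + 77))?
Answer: √(-833 + √27443) ≈ 25.833*I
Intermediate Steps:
J = 1809 (J = 9 + (-(-12)*10)²/8 = 9 + (-3*(-40))²/8 = 9 + (⅛)*120² = 9 + (⅛)*14400 = 9 + 1800 = 1809)
z(S) = √(S + (64 + S)*(77 + S))
√(-2642 + (J + z(95))) = √(-2642 + (1809 + √(4928 + 95² + 142*95))) = √(-2642 + (1809 + √(4928 + 9025 + 13490))) = √(-2642 + (1809 + √27443)) = √(-833 + √27443)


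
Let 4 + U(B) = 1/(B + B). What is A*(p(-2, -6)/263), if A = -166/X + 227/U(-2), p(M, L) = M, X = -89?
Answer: 155980/397919 ≈ 0.39199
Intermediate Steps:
U(B) = -4 + 1/(2*B) (U(B) = -4 + 1/(B + B) = -4 + 1/(2*B))
A = -77990/1513 (A = -166/(-89) + 227/(-4 + (½)/(-2)) = -166*(-1/89) + 227/(-4 + (½)*(-½)) = 166/89 + 227/(-4 - ¼) = 166/89 + 227/(-17/4) = 166/89 + 227*(-4/17) = 166/89 - 908/17 = -77990/1513 ≈ -51.547)
A*(p(-2, -6)/263) = -(-155980)/(1513*263) = -77990/1513*(-2/263) = 155980/397919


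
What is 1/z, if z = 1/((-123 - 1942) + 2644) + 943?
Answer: 579/545998 ≈ 0.0010604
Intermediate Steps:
z = 545998/579 (z = 1/(-2065 + 2644) + 943 = 1/579 + 943 = 545998/579 ≈ 943.00)
1/z = 1/(545998/579) = 579/545998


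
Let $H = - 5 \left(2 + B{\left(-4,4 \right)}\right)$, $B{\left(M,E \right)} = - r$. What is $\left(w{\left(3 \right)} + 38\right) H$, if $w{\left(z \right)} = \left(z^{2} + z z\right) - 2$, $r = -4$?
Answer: $-1620$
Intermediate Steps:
$B{\left(M,E \right)} = 4$ ($B{\left(M,E \right)} = \left(-1\right) \left(-4\right) = 4$)
$w{\left(z \right)} = -2 + 2 z^{2}$ ($w{\left(z \right)} = \left(z^{2} + z^{2}\right) - 2 = 2 z^{2} - 2 = -2 + 2 z^{2}$)
$H = -30$ ($H = - 5 \left(2 + 4\right) = \left(-5\right) 6 = -30$)
$\left(w{\left(3 \right)} + 38\right) H = \left(\left(-2 + 2 \cdot 3^{2}\right) + 38\right) \left(-30\right) = \left(\left(-2 + 2 \cdot 9\right) + 38\right) \left(-30\right) = \left(\left(-2 + 18\right) + 38\right) \left(-30\right) = \left(16 + 38\right) \left(-30\right) = 54 \left(-30\right) = -1620$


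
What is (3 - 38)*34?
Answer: -1190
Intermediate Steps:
(3 - 38)*34 = -35*34 = -1190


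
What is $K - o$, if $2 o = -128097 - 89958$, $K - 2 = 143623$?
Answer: $\frac{505305}{2} \approx 2.5265 \cdot 10^{5}$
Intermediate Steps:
$K = 143625$ ($K = 2 + 143623 = 143625$)
$o = - \frac{218055}{2}$ ($o = \frac{-128097 - 89958}{2} = \frac{1}{2} \left(-218055\right) = - \frac{218055}{2} \approx -1.0903 \cdot 10^{5}$)
$K - o = 143625 - - \frac{218055}{2} = 143625 + \frac{218055}{2} = \frac{505305}{2}$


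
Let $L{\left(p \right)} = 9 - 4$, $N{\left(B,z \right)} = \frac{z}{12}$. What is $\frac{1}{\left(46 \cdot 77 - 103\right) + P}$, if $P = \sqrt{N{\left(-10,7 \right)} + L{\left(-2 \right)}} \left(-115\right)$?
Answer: $\frac{41268}{141034577} + \frac{230 \sqrt{201}}{141034577} \approx 0.00031573$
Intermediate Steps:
$N{\left(B,z \right)} = \frac{z}{12}$ ($N{\left(B,z \right)} = z \frac{1}{12} = \frac{z}{12}$)
$L{\left(p \right)} = 5$
$P = - \frac{115 \sqrt{201}}{6}$ ($P = \sqrt{\frac{1}{12} \cdot 7 + 5} \left(-115\right) = \sqrt{\frac{7}{12} + 5} \left(-115\right) = \sqrt{\frac{67}{12}} \left(-115\right) = \frac{\sqrt{201}}{6} \left(-115\right) = - \frac{115 \sqrt{201}}{6} \approx -271.73$)
$\frac{1}{\left(46 \cdot 77 - 103\right) + P} = \frac{1}{\left(46 \cdot 77 - 103\right) - \frac{115 \sqrt{201}}{6}} = \frac{1}{\left(3542 - 103\right) - \frac{115 \sqrt{201}}{6}} = \frac{1}{3439 - \frac{115 \sqrt{201}}{6}}$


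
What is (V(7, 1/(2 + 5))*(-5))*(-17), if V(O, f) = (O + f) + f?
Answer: 4335/7 ≈ 619.29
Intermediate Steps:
V(O, f) = O + 2*f
(V(7, 1/(2 + 5))*(-5))*(-17) = ((7 + 2/(2 + 5))*(-5))*(-17) = ((7 + 2/7)*(-5))*(-17) = ((51/7)*(-5))*(-17) = -255/7*(-17) = 4335/7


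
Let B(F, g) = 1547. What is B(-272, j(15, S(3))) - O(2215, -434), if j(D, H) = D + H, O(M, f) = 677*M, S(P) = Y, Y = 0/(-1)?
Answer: -1498008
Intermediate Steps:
Y = 0 (Y = 0*(-1) = 0)
S(P) = 0
B(-272, j(15, S(3))) - O(2215, -434) = 1547 - 677*2215 = 1547 - 1*1499555 = 1547 - 1499555 = -1498008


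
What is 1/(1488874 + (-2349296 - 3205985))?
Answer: -1/4066407 ≈ -2.4592e-7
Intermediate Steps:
1/(1488874 + (-2349296 - 3205985)) = 1/(1488874 - 5555281) = 1/(-4066407) = -1/4066407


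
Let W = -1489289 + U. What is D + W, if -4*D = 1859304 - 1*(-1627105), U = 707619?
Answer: -6613089/4 ≈ -1.6533e+6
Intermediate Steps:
W = -781670 (W = -1489289 + 707619 = -781670)
D = -3486409/4 (D = -(1859304 - 1*(-1627105))/4 = -(1859304 + 1627105)/4 = -¼*3486409 = -3486409/4 ≈ -8.7160e+5)
D + W = -3486409/4 - 781670 = -6613089/4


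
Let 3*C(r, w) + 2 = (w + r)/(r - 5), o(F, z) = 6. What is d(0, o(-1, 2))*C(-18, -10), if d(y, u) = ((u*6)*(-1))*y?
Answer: 0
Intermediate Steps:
d(y, u) = -6*u*y (d(y, u) = ((6*u)*(-1))*y = (-6*u)*y = -6*u*y)
C(r, w) = -⅔ + (r + w)/(3*(-5 + r)) (C(r, w) = -⅔ + ((w + r)/(r - 5))/3 = -⅔ + ((r + w)/(-5 + r))/3 = -⅔ + (r + w)/(3*(-5 + r)))
d(0, o(-1, 2))*C(-18, -10) = (-6*6*0)*((10 - 10 - 1*(-18))/(3*(-5 - 18))) = 0*((⅓)*(10 - 10 + 18)/(-23)) = 0*((⅓)*(-1/23)*18) = 0*(-6/23) = 0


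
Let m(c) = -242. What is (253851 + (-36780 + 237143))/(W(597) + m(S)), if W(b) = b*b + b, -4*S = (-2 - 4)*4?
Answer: 227107/178382 ≈ 1.2731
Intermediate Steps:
S = 6 (S = -(-2 - 4)*4/4 = -(-3)*4/2 = -¼*(-24) = 6)
W(b) = b + b² (W(b) = b² + b = b + b²)
(253851 + (-36780 + 237143))/(W(597) + m(S)) = (253851 + (-36780 + 237143))/(597*(1 + 597) - 242) = (253851 + 200363)/(597*598 - 242) = 454214/(357006 - 242) = 454214/356764 = 454214*(1/356764) = 227107/178382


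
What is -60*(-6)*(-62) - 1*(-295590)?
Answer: 273270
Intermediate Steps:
-60*(-6)*(-62) - 1*(-295590) = 360*(-62) + 295590 = -22320 + 295590 = 273270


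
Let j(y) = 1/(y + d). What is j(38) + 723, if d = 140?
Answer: 128695/178 ≈ 723.01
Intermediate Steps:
j(y) = 1/(140 + y) (j(y) = 1/(y + 140) = 1/(140 + y))
j(38) + 723 = 1/(140 + 38) + 723 = 1/178 + 723 = 128695/178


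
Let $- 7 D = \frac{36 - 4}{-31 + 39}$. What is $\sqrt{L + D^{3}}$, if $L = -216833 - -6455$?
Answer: $\frac{i \sqrt{505118026}}{49} \approx 458.67 i$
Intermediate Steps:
$D = - \frac{4}{7}$ ($D = - \frac{\left(36 - 4\right) \frac{1}{-31 + 39}}{7} = - \frac{32 \cdot \frac{1}{8}}{7} = \left(- \frac{1}{7}\right) 4 = - \frac{4}{7} \approx -0.57143$)
$L = -210378$ ($L = -216833 + 6455 = -210378$)
$\sqrt{L + D^{3}} = \sqrt{-210378 + \left(- \frac{4}{7}\right)^{3}} = \sqrt{-210378 - \frac{64}{343}} = \sqrt{- \frac{72159718}{343}} = \frac{i \sqrt{505118026}}{49}$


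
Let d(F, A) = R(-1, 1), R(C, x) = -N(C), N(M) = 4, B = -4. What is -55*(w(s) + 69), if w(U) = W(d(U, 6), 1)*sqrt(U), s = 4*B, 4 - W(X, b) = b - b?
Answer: -3795 - 880*I ≈ -3795.0 - 880.0*I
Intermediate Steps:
R(C, x) = -4 (R(C, x) = -1*4 = -4)
d(F, A) = -4
W(X, b) = 4 (W(X, b) = 4 - (b - b) = 4 - 1*0 = 4 + 0 = 4)
s = -16 (s = 4*(-4) = -16)
w(U) = 4*sqrt(U)
-55*(w(s) + 69) = -55*(4*sqrt(-16) + 69) = -55*(4*(4*I) + 69) = -55*(16*I + 69) = -55*(69 + 16*I) = -3795 - 880*I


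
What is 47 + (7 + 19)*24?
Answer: 671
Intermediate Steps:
47 + (7 + 19)*24 = 47 + 26*24 = 47 + 624 = 671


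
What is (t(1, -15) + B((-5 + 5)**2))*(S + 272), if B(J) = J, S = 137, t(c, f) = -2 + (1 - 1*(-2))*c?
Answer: 409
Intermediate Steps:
t(c, f) = -2 + 3*c (t(c, f) = -2 + (1 + 2)*c = -2 + 3*c)
(t(1, -15) + B((-5 + 5)**2))*(S + 272) = ((-2 + 3*1) + (-5 + 5)**2)*(137 + 272) = ((-2 + 3) + 0**2)*409 = (1 + 0)*409 = 1*409 = 409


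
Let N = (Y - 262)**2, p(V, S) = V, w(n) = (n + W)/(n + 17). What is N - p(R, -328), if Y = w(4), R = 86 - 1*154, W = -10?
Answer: 3374228/49 ≈ 68862.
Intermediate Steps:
R = -68 (R = 86 - 154 = -68)
w(n) = (-10 + n)/(17 + n) (w(n) = (n - 10)/(n + 17) = (-10 + n)/(17 + n))
Y = -2/7 (Y = (-10 + 4)/(17 + 4) = -6/21 = (1/21)*(-6) = -2/7 ≈ -0.28571)
N = 3370896/49 (N = (-2/7 - 262)**2 = (-1836/7)**2 = 3370896/49 ≈ 68794.)
N - p(R, -328) = 3370896/49 - 1*(-68) = 3370896/49 + 68 = 3374228/49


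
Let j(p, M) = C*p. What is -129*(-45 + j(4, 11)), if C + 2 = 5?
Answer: 4257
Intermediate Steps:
C = 3 (C = -2 + 5 = 3)
j(p, M) = 3*p
-129*(-45 + j(4, 11)) = -129*(-45 + 3*4) = -129*(-45 + 12) = -129*(-33) = 4257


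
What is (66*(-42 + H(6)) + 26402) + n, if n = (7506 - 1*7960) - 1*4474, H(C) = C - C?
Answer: 18702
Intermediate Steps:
H(C) = 0
n = -4928 (n = (7506 - 7960) - 4474 = -454 - 4474 = -4928)
(66*(-42 + H(6)) + 26402) + n = (66*(-42 + 0) + 26402) - 4928 = (66*(-42) + 26402) - 4928 = (-2772 + 26402) - 4928 = 23630 - 4928 = 18702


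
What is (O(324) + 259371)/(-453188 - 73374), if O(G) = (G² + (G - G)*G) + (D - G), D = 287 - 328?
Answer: -181991/263281 ≈ -0.69124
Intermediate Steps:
D = -41
O(G) = -41 + G² - G (O(G) = (G² + (G - G)*G) + (-41 - G) = (G² + 0*G) + (-41 - G) = (G² + 0) + (-41 - G) = G² + (-41 - G) = -41 + G² - G)
(O(324) + 259371)/(-453188 - 73374) = ((-41 + 324² - 1*324) + 259371)/(-453188 - 73374) = ((-41 + 104976 - 324) + 259371)/(-526562) = (104611 + 259371)*(-1/526562) = 363982*(-1/526562) = -181991/263281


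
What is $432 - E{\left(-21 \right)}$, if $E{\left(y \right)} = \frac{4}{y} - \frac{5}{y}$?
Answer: $\frac{9071}{21} \approx 431.95$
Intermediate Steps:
$E{\left(y \right)} = - \frac{1}{y}$
$432 - E{\left(-21 \right)} = 432 - - \frac{1}{-21} = 432 - \left(-1\right) \left(- \frac{1}{21}\right) = 432 - \frac{1}{21} = \frac{9071}{21}$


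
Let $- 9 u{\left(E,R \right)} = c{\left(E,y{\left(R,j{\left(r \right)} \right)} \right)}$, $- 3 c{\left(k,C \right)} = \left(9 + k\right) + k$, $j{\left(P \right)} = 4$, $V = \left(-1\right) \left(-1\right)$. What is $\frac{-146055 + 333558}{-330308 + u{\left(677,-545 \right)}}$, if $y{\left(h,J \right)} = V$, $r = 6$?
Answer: $- \frac{5062581}{8916953} \approx -0.56775$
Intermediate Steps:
$V = 1$
$y{\left(h,J \right)} = 1$
$c{\left(k,C \right)} = -3 - \frac{2 k}{3}$ ($c{\left(k,C \right)} = - \frac{\left(9 + k\right) + k}{3} = - \frac{9 + 2 k}{3} = -3 - \frac{2 k}{3}$)
$u{\left(E,R \right)} = \frac{1}{3} + \frac{2 E}{27}$ ($u{\left(E,R \right)} = - \frac{-3 - \frac{2 E}{3}}{9} = \frac{1}{3} + \frac{2 E}{27}$)
$\frac{-146055 + 333558}{-330308 + u{\left(677,-545 \right)}} = \frac{-146055 + 333558}{-330308 + \left(\frac{1}{3} + \frac{2}{27} \cdot 677\right)} = \frac{187503}{-330308 + \left(\frac{1}{3} + \frac{1354}{27}\right)} = \frac{187503}{-330308 + \frac{1363}{27}} = \frac{187503}{- \frac{8916953}{27}} = 187503 \left(- \frac{27}{8916953}\right) = - \frac{5062581}{8916953}$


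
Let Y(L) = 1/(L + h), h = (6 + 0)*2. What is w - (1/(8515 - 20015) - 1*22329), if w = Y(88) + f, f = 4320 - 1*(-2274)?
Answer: 83153654/2875 ≈ 28923.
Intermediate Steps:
h = 12 (h = 6*2 = 12)
Y(L) = 1/(12 + L) (Y(L) = 1/(L + 12) = 1/(12 + L))
f = 6594 (f = 4320 + 2274 = 6594)
w = 659401/100 (w = 1/(12 + 88) + 6594 = 1/100 + 6594 = 659401/100 ≈ 6594.0)
w - (1/(8515 - 20015) - 1*22329) = 659401/100 - (1/(8515 - 20015) - 1*22329) = 659401/100 - (1/(-11500) - 22329) = 659401/100 - (-1/11500 - 22329) = 659401/100 - 1*(-256783501/11500) = 659401/100 + 256783501/11500 = 83153654/2875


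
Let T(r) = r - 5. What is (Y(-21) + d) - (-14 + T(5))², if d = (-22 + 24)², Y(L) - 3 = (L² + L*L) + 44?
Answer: 737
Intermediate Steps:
T(r) = -5 + r
Y(L) = 47 + 2*L² (Y(L) = 3 + ((L² + L*L) + 44) = 3 + ((L² + L²) + 44) = 3 + (2*L² + 44) = 3 + (44 + 2*L²) = 47 + 2*L²)
d = 4 (d = 2² = 4)
(Y(-21) + d) - (-14 + T(5))² = ((47 + 2*(-21)²) + 4) - (-14 + (-5 + 5))² = ((47 + 2*441) + 4) - (-14 + 0)² = ((47 + 882) + 4) - 1*(-14)² = (929 + 4) - 1*196 = 933 - 196 = 737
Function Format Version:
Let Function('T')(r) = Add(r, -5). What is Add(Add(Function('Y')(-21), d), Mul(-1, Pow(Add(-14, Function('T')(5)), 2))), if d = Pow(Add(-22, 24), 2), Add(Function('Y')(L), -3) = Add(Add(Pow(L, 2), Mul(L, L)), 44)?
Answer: 737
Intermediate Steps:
Function('T')(r) = Add(-5, r)
Function('Y')(L) = Add(47, Mul(2, Pow(L, 2))) (Function('Y')(L) = Add(3, Add(Add(Pow(L, 2), Mul(L, L)), 44)) = Add(3, Add(Add(Pow(L, 2), Pow(L, 2)), 44)) = Add(3, Add(Mul(2, Pow(L, 2)), 44)) = Add(3, Add(44, Mul(2, Pow(L, 2)))) = Add(47, Mul(2, Pow(L, 2))))
d = 4 (d = Pow(2, 2) = 4)
Add(Add(Function('Y')(-21), d), Mul(-1, Pow(Add(-14, Function('T')(5)), 2))) = Add(Add(Add(47, Mul(2, Pow(-21, 2))), 4), Mul(-1, Pow(Add(-14, Add(-5, 5)), 2))) = Add(Add(Add(47, Mul(2, 441)), 4), Mul(-1, Pow(Add(-14, 0), 2))) = Add(Add(Add(47, 882), 4), Mul(-1, Pow(-14, 2))) = Add(Add(929, 4), Mul(-1, 196)) = Add(933, -196) = 737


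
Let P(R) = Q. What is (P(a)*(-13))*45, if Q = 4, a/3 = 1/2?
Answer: -2340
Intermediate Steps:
a = 3/2 ≈ 1.5000
P(R) = 4
(P(a)*(-13))*45 = (4*(-13))*45 = -52*45 = -2340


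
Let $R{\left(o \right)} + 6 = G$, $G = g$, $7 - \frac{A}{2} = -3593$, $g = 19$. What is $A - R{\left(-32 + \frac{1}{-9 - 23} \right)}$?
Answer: $7187$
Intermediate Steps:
$A = 7200$ ($A = 14 - -7186 = 14 + 7186 = 7200$)
$G = 19$
$R{\left(o \right)} = 13$ ($R{\left(o \right)} = -6 + 19 = 13$)
$A - R{\left(-32 + \frac{1}{-9 - 23} \right)} = 7200 - 13 = 7187$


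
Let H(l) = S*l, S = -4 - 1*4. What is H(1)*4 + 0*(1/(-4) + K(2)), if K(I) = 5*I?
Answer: -32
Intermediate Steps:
S = -8 (S = -4 - 4 = -8)
H(l) = -8*l
H(1)*4 + 0*(1/(-4) + K(2)) = -8*1*4 + 0*(1/(-4) + 5*2) = -8*4 + 0*(-1/4 + 10) = -32 + 0*(39/4) = -32 + 0 = -32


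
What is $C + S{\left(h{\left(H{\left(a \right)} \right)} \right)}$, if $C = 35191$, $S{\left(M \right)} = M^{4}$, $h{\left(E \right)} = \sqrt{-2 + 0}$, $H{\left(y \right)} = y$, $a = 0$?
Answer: $35195$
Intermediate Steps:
$h{\left(E \right)} = i \sqrt{2}$ ($h{\left(E \right)} = \sqrt{-2} = i \sqrt{2}$)
$C + S{\left(h{\left(H{\left(a \right)} \right)} \right)} = 35191 + \left(i \sqrt{2}\right)^{4} = 35191 + 4 = 35195$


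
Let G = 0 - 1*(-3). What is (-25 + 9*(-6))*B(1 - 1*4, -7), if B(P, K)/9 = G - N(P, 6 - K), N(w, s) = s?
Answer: 7110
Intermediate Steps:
G = 3 (G = 0 + 3 = 3)
B(P, K) = -27 + 9*K (B(P, K) = 9*(3 - (6 - K)) = 9*(3 + (-6 + K)) = 9*(-3 + K) = -27 + 9*K)
(-25 + 9*(-6))*B(1 - 1*4, -7) = (-25 + 9*(-6))*(-27 + 9*(-7)) = (-25 - 54)*(-27 - 63) = -79*(-90) = 7110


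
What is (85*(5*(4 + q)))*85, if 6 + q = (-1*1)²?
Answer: -36125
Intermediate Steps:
q = -5 (q = -6 + (-1*1)² = -6 + (-1)² = -6 + 1 = -5)
(85*(5*(4 + q)))*85 = (85*(5*(4 - 5)))*85 = (85*(5*(-1)))*85 = (85*(-5))*85 = -425*85 = -36125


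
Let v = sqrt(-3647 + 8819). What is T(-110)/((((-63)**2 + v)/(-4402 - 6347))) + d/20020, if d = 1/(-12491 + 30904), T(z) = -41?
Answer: 214931658604727083/1935026685972380 - 293806*sqrt(1293)/5249263 ≈ 109.06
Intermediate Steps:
v = 2*sqrt(1293) (v = sqrt(5172) = 2*sqrt(1293) ≈ 71.917)
d = 1/18413 ≈ 5.4309e-5
T(-110)/((((-63)**2 + v)/(-4402 - 6347))) + d/20020 = -41*(-4402 - 6347)/((-63)**2 + 2*sqrt(1293)) + (1/18413)/20020 = -41*(-10749/(3969 + 2*sqrt(1293))) + (1/18413)*(1/20020) = -41*(-10749/(3969 + 2*sqrt(1293))) + 1/368628260 = -41/(-1323/3583 - 2*sqrt(1293)/10749) + 1/368628260 = 1/368628260 - 41/(-1323/3583 - 2*sqrt(1293)/10749)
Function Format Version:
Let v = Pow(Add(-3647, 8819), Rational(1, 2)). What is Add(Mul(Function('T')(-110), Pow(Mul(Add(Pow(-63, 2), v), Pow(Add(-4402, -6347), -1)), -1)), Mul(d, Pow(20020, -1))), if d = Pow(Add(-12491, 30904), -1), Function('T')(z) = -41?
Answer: Add(Rational(214931658604727083, 1935026685972380), Mul(Rational(-293806, 5249263), Pow(1293, Rational(1, 2)))) ≈ 109.06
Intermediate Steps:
v = Mul(2, Pow(1293, Rational(1, 2))) (v = Pow(5172, Rational(1, 2)) = Mul(2, Pow(1293, Rational(1, 2))) ≈ 71.917)
d = Rational(1, 18413) (d = Pow(18413, -1) = Rational(1, 18413) ≈ 5.4309e-5)
Add(Mul(Function('T')(-110), Pow(Mul(Add(Pow(-63, 2), v), Pow(Add(-4402, -6347), -1)), -1)), Mul(d, Pow(20020, -1))) = Add(Mul(-41, Pow(Mul(Add(Pow(-63, 2), Mul(2, Pow(1293, Rational(1, 2)))), Pow(Add(-4402, -6347), -1)), -1)), Mul(Rational(1, 18413), Pow(20020, -1))) = Add(Mul(-41, Pow(Mul(Add(3969, Mul(2, Pow(1293, Rational(1, 2)))), Pow(-10749, -1)), -1)), Mul(Rational(1, 18413), Rational(1, 20020))) = Add(Mul(-41, Pow(Mul(Add(3969, Mul(2, Pow(1293, Rational(1, 2)))), Rational(-1, 10749)), -1)), Rational(1, 368628260)) = Add(Mul(-41, Pow(Add(Rational(-1323, 3583), Mul(Rational(-2, 10749), Pow(1293, Rational(1, 2)))), -1)), Rational(1, 368628260)) = Add(Rational(1, 368628260), Mul(-41, Pow(Add(Rational(-1323, 3583), Mul(Rational(-2, 10749), Pow(1293, Rational(1, 2)))), -1)))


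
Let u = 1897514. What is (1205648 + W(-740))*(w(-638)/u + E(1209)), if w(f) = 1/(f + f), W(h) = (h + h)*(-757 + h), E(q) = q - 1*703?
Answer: 523932901736909133/302653483 ≈ 1.7311e+9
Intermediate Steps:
E(q) = -703 + q (E(q) = q - 703 = -703 + q)
W(h) = 2*h*(-757 + h) (W(h) = (2*h)*(-757 + h) = 2*h*(-757 + h))
w(f) = 1/(2*f)
(1205648 + W(-740))*(w(-638)/u + E(1209)) = (1205648 + 2*(-740)*(-757 - 740))*(((½)/(-638))/1897514 + (-703 + 1209)) = (1205648 + 2*(-740)*(-1497))*(((½)*(-1/638))*(1/1897514) + 506) = (1205648 + 2215560)*(-1/1276*1/1897514 + 506) = 3421208*(-1/2421227864 + 506) = 3421208*(1225141299183/2421227864) = 523932901736909133/302653483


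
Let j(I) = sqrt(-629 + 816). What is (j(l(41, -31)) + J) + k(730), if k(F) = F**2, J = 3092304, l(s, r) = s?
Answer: 3625204 + sqrt(187) ≈ 3.6252e+6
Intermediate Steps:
j(I) = sqrt(187)
(j(l(41, -31)) + J) + k(730) = (sqrt(187) + 3092304) + 730**2 = (3092304 + sqrt(187)) + 532900 = 3625204 + sqrt(187)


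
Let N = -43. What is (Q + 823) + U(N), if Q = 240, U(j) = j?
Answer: 1020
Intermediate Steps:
(Q + 823) + U(N) = (240 + 823) - 43 = 1063 - 43 = 1020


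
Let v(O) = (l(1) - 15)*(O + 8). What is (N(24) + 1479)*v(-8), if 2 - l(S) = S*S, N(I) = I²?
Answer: 0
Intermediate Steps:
l(S) = 2 - S² (l(S) = 2 - S*S = 2 - S²)
v(O) = -112 - 14*O (v(O) = ((2 - 1*1²) - 15)*(O + 8) = ((2 - 1*1) - 15)*(8 + O) = ((2 - 1) - 15)*(8 + O) = (1 - 15)*(8 + O) = -14*(8 + O) = -112 - 14*O)
(N(24) + 1479)*v(-8) = (24² + 1479)*(-112 - 14*(-8)) = (576 + 1479)*(-112 + 112) = 2055*0 = 0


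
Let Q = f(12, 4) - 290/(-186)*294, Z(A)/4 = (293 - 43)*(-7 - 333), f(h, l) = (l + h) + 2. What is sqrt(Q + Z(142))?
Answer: 4*I*sqrt(20392637)/31 ≈ 582.69*I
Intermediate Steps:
f(h, l) = 2 + h + l (f(h, l) = (h + l) + 2 = 2 + h + l)
Z(A) = -340000 (Z(A) = 4*((293 - 43)*(-7 - 333)) = 4*(250*(-340)) = 4*(-85000) = -340000)
Q = 14768/31 (Q = (2 + 12 + 4) - 290/(-186)*294 = 18 - 290*(-1/186)*294 = 18 + (145/93)*294 = 18 + 14210/31 = 14768/31 ≈ 476.39)
sqrt(Q + Z(142)) = sqrt(14768/31 - 340000) = sqrt(-10525232/31) = 4*I*sqrt(20392637)/31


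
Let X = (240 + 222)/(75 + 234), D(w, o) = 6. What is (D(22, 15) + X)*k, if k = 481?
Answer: 371332/103 ≈ 3605.2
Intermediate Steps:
X = 154/103 (X = 462/309 = 462*(1/309) = 154/103 ≈ 1.4951)
(D(22, 15) + X)*k = (6 + 154/103)*481 = (772/103)*481 = 371332/103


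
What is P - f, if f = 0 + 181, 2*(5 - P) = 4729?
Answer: -5081/2 ≈ -2540.5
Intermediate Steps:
P = -4719/2 (P = 5 - 1/2*4729 = 5 - 4729/2 = -4719/2 ≈ -2359.5)
f = 181
P - f = -4719/2 - 1*181 = -4719/2 - 181 = -5081/2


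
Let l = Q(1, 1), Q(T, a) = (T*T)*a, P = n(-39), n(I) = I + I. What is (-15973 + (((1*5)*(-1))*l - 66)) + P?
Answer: -16122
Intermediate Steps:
n(I) = 2*I
P = -78 (P = 2*(-39) = -78)
Q(T, a) = a*T² (Q(T, a) = T²*a = a*T²)
l = 1 (l = 1*1² = 1*1 = 1)
(-15973 + (((1*5)*(-1))*l - 66)) + P = (-15973 + (((1*5)*(-1))*1 - 66)) - 78 = (-15973 + ((5*(-1))*1 - 66)) - 78 = (-15973 + (-5*1 - 66)) - 78 = (-15973 + (-5 - 66)) - 78 = (-15973 - 71) - 78 = -16044 - 78 = -16122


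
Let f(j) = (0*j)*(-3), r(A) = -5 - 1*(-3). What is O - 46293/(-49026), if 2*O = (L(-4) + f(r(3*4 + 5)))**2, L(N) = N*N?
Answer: 2107207/16342 ≈ 128.94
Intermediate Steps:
r(A) = -2 (r(A) = -5 + 3 = -2)
L(N) = N**2
f(j) = 0 (f(j) = 0*(-3) = 0)
O = 128 (O = ((-4)**2 + 0)**2/2 = (16 + 0)**2/2 = (1/2)*16**2 = (1/2)*256 = 128)
O - 46293/(-49026) = 128 - 46293/(-49026) = 128 - 46293*(-1/49026) = 128 + 15431/16342 = 2107207/16342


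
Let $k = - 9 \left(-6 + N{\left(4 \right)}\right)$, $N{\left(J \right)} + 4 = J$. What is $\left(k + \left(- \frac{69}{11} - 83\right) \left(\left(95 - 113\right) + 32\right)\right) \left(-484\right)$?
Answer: $578776$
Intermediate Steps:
$N{\left(J \right)} = -4 + J$
$k = 54$ ($k = - 9 \left(-6 + \left(-4 + 4\right)\right) = - 9 \left(-6 + 0\right) = \left(-9\right) \left(-6\right) = 54$)
$\left(k + \left(- \frac{69}{11} - 83\right) \left(\left(95 - 113\right) + 32\right)\right) \left(-484\right) = \left(54 + \left(- \frac{69}{11} - 83\right) \left(\left(95 - 113\right) + 32\right)\right) \left(-484\right) = \left(54 + \left(\left(-69\right) \frac{1}{11} - 83\right) \left(-18 + 32\right)\right) \left(-484\right) = \left(54 + \left(- \frac{69}{11} - 83\right) 14\right) \left(-484\right) = \left(54 - \frac{13748}{11}\right) \left(-484\right) = \left(- \frac{13154}{11}\right) \left(-484\right) = 578776$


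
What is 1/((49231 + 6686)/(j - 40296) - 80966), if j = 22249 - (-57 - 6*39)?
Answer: -17756/1437688213 ≈ -1.2350e-5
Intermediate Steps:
j = 22540 (j = 22249 - (-57 - 234) = 22249 - 1*(-291) = 22249 + 291 = 22540)
1/((49231 + 6686)/(j - 40296) - 80966) = 1/((49231 + 6686)/(22540 - 40296) - 80966) = 1/(55917/(-17756) - 80966) = 1/(55917*(-1/17756) - 80966) = 1/(-55917/17756 - 80966) = 1/(-1437688213/17756) = -17756/1437688213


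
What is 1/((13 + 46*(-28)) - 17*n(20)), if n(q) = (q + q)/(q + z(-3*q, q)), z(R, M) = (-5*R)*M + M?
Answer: -151/192542 ≈ -0.00078424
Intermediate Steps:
z(R, M) = M - 5*M*R (z(R, M) = -5*M*R + M = M - 5*M*R)
n(q) = 2*q/(q + q*(1 + 15*q)) (n(q) = (q + q)/(q + q*(1 - (-15)*q)) = (2*q)/(q + q*(1 + 15*q)) = 2*q/(q + q*(1 + 15*q)))
1/((13 + 46*(-28)) - 17*n(20)) = 1/((13 + 46*(-28)) - 34/(2 + 15*20)) = 1/((13 - 1288) - 34/(2 + 300)) = 1/(-1275 - 34/302) = 1/(-1275 - 17*1/151) = 1/(-1275 - 17/151) = 1/(-192542/151) = -151/192542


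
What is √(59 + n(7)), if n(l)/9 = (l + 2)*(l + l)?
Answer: √1193 ≈ 34.540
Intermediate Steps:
n(l) = 18*l*(2 + l) (n(l) = 9*((l + 2)*(l + l)) = 9*((2 + l)*(2*l)) = 9*(2*l*(2 + l)) = 18*l*(2 + l))
√(59 + n(7)) = √(59 + 18*7*(2 + 7)) = √(59 + 18*7*9) = √(59 + 1134) = √1193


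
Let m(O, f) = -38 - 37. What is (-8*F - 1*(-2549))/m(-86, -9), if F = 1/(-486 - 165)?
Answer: -1659407/48825 ≈ -33.987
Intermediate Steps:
m(O, f) = -75
F = -1/651 (F = 1/(-651) = -1/651 ≈ -0.0015361)
(-8*F - 1*(-2549))/m(-86, -9) = (-8*(-1/651) - 1*(-2549))/(-75) = (8/651 + 2549)*(-1/75) = (1659407/651)*(-1/75) = -1659407/48825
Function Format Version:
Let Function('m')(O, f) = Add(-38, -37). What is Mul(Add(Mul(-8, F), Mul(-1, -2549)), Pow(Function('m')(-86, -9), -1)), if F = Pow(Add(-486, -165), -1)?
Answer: Rational(-1659407, 48825) ≈ -33.987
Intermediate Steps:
Function('m')(O, f) = -75
F = Rational(-1, 651) (F = Pow(-651, -1) = Rational(-1, 651) ≈ -0.0015361)
Mul(Add(Mul(-8, F), Mul(-1, -2549)), Pow(Function('m')(-86, -9), -1)) = Mul(Add(Mul(-8, Rational(-1, 651)), Mul(-1, -2549)), Pow(-75, -1)) = Mul(Add(Rational(8, 651), 2549), Rational(-1, 75)) = Mul(Rational(1659407, 651), Rational(-1, 75)) = Rational(-1659407, 48825)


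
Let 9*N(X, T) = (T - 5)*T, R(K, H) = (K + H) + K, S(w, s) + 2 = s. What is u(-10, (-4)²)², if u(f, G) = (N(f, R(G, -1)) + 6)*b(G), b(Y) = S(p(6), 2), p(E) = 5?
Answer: 0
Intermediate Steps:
S(w, s) = -2 + s
b(Y) = 0 (b(Y) = -2 + 2 = 0)
R(K, H) = H + 2*K (R(K, H) = (H + K) + K = H + 2*K)
N(X, T) = T*(-5 + T)/9 (N(X, T) = ((T - 5)*T)/9 = ((-5 + T)*T)/9 = (T*(-5 + T))/9 = T*(-5 + T)/9)
u(f, G) = 0 (u(f, G) = ((-1 + 2*G)*(-5 + (-1 + 2*G))/9 + 6)*0 = ((-1 + 2*G)*(-6 + 2*G)/9 + 6)*0 = (6 + (-1 + 2*G)*(-6 + 2*G)/9)*0 = 0)
u(-10, (-4)²)² = 0² = 0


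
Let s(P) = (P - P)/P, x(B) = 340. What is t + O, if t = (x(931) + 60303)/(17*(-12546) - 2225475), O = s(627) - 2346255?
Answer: -5721945865678/2438757 ≈ -2.3463e+6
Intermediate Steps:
s(P) = 0 (s(P) = 0/P = 0)
O = -2346255 (O = 0 - 2346255 = -2346255)
t = -60643/2438757 (t = (340 + 60303)/(17*(-12546) - 2225475) = 60643/(-213282 - 2225475) = 60643/(-2438757) = 60643*(-1/2438757) = -60643/2438757 ≈ -0.024866)
t + O = -60643/2438757 - 2346255 = -5721945865678/2438757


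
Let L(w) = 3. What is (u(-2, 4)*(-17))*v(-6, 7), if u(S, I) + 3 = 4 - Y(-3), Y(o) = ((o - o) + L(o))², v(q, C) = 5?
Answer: 680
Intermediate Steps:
Y(o) = 9 (Y(o) = ((o - o) + 3)² = (0 + 3)² = 3² = 9)
u(S, I) = -8 (u(S, I) = -3 + (4 - 1*9) = -3 + (4 - 9) = -3 - 5 = -8)
(u(-2, 4)*(-17))*v(-6, 7) = -8*(-17)*5 = 136*5 = 680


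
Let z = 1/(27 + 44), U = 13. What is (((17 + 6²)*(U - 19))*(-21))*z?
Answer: 6678/71 ≈ 94.056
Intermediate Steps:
z = 1/71 ≈ 0.014085
(((17 + 6²)*(U - 19))*(-21))*z = (((17 + 6²)*(13 - 19))*(-21))*(1/71) = (((17 + 36)*(-6))*(-21))*(1/71) = ((53*(-6))*(-21))*(1/71) = -318*(-21)*(1/71) = 6678*(1/71) = 6678/71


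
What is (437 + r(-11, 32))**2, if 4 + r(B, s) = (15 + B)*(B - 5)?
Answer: 136161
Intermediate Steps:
r(B, s) = -4 + (-5 + B)*(15 + B) (r(B, s) = -4 + (15 + B)*(B - 5) = -4 + (15 + B)*(-5 + B) = -4 + (-5 + B)*(15 + B))
(437 + r(-11, 32))**2 = (437 + (-79 + (-11)**2 + 10*(-11)))**2 = (437 + (-79 + 121 - 110))**2 = (437 - 68)**2 = 369**2 = 136161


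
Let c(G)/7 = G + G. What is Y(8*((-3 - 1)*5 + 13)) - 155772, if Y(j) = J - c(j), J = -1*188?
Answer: -155176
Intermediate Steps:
J = -188
c(G) = 14*G (c(G) = 7*(G + G) = 7*(2*G) = 14*G)
Y(j) = -188 - 14*j
Y(8*((-3 - 1)*5 + 13)) - 155772 = (-188 - 112*((-3 - 1)*5 + 13)) - 155772 = (-188 - 112*(-4*5 + 13)) - 155772 = (-188 - 112*(-20 + 13)) - 155772 = (-188 - 112*(-7)) - 155772 = (-188 - 14*(-56)) - 155772 = (-188 + 784) - 155772 = 596 - 155772 = -155176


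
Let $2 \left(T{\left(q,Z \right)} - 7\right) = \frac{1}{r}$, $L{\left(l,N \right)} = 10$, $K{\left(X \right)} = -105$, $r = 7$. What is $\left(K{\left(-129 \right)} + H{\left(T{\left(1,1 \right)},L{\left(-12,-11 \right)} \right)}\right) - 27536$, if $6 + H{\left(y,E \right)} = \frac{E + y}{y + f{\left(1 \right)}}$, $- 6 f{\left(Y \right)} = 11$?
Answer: $- \frac{6081623}{220} \approx -27644.0$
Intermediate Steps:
$f{\left(Y \right)} = - \frac{11}{6}$ ($f{\left(Y \right)} = \left(- \frac{1}{6}\right) 11 = - \frac{11}{6}$)
$T{\left(q,Z \right)} = \frac{99}{14}$ ($T{\left(q,Z \right)} = 7 + \frac{1}{2 \cdot 7} = 7 + \frac{1}{2} \cdot \frac{1}{7} = 7 + \frac{1}{14} = \frac{99}{14}$)
$H{\left(y,E \right)} = -6 + \frac{E + y}{- \frac{11}{6} + y}$ ($H{\left(y,E \right)} = -6 + \frac{E + y}{y - \frac{11}{6}} = -6 + \frac{E + y}{- \frac{11}{6} + y}$)
$\left(K{\left(-129 \right)} + H{\left(T{\left(1,1 \right)},L{\left(-12,-11 \right)} \right)}\right) - 27536 = \left(-105 + \frac{6 \left(11 + 10 - \frac{495}{14}\right)}{-11 + 6 \cdot \frac{99}{14}}\right) - 27536 = \left(-105 + \frac{6 \left(11 + 10 - \frac{495}{14}\right)}{-11 + \frac{297}{7}}\right) - 27536 = \left(-105 + 6 \frac{1}{\frac{220}{7}} \left(- \frac{201}{14}\right)\right) - 27536 = \left(-105 + 6 \cdot \frac{7}{220} \left(- \frac{201}{14}\right)\right) - 27536 = \left(-105 - \frac{603}{220}\right) - 27536 = - \frac{23703}{220} - 27536 = - \frac{6081623}{220}$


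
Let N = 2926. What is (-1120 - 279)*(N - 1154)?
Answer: -2479028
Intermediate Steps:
(-1120 - 279)*(N - 1154) = (-1120 - 279)*(2926 - 1154) = -1399*1772 = -2479028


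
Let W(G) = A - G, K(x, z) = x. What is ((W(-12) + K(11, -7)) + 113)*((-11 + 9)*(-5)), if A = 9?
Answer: 1450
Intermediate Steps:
W(G) = 9 - G
((W(-12) + K(11, -7)) + 113)*((-11 + 9)*(-5)) = (((9 - 1*(-12)) + 11) + 113)*((-11 + 9)*(-5)) = (((9 + 12) + 11) + 113)*(-2*(-5)) = ((21 + 11) + 113)*10 = (32 + 113)*10 = 145*10 = 1450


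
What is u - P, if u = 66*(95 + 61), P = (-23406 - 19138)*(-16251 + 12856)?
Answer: -144426584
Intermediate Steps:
P = 144436880 (P = -42544*(-3395) = 144436880)
u = 10296 (u = 66*156 = 10296)
u - P = 10296 - 1*144436880 = 10296 - 144436880 = -144426584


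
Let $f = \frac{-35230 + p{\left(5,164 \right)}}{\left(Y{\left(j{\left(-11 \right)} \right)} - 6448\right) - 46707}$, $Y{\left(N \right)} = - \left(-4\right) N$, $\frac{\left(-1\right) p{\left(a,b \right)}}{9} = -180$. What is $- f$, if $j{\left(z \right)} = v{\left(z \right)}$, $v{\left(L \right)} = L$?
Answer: $- \frac{33610}{53199} \approx -0.63178$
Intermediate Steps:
$p{\left(a,b \right)} = 1620$ ($p{\left(a,b \right)} = \left(-9\right) \left(-180\right) = 1620$)
$j{\left(z \right)} = z$
$Y{\left(N \right)} = 4 N$
$f = \frac{33610}{53199}$ ($f = \frac{-35230 + 1620}{\left(4 \left(-11\right) - 6448\right) - 46707} = - \frac{33610}{\left(-44 - 6448\right) - 46707} = - \frac{33610}{-6492 - 46707} = - \frac{33610}{-53199} = \left(-33610\right) \left(- \frac{1}{53199}\right) = \frac{33610}{53199} \approx 0.63178$)
$- f = \left(-1\right) \frac{33610}{53199} = - \frac{33610}{53199}$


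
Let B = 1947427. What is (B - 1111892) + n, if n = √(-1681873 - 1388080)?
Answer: 835535 + I*√3069953 ≈ 8.3554e+5 + 1752.1*I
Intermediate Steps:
n = I*√3069953 (n = √(-3069953) = I*√3069953 ≈ 1752.1*I)
(B - 1111892) + n = (1947427 - 1111892) + I*√3069953 = 835535 + I*√3069953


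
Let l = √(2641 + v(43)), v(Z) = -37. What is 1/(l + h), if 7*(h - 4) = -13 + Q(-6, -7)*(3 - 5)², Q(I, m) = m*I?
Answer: -427/31369 + 98*√651/94107 ≈ 0.012958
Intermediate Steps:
Q(I, m) = I*m
l = 2*√651 (l = √(2641 - 37) = √2604 = 2*√651 ≈ 51.029)
h = 183/7 (h = 4 + (-13 + (-6*(-7))*(3 - 5)²)/7 = 4 + (-13 + 42*(-2)²)/7 = 4 + (-13 + 42*4)/7 = 4 + (-13 + 168)/7 = 4 + (⅐)*155 = 4 + 155/7 = 183/7 ≈ 26.143)
1/(l + h) = 1/(2*√651 + 183/7) = 1/(183/7 + 2*√651)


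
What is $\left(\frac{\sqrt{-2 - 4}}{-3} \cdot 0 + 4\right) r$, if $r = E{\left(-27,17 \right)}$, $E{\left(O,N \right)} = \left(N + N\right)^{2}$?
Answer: $4624$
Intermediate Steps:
$E{\left(O,N \right)} = 4 N^{2}$ ($E{\left(O,N \right)} = \left(2 N\right)^{2} = 4 N^{2}$)
$r = 1156$ ($r = 4 \cdot 17^{2} = 4 \cdot 289 = 1156$)
$\left(\frac{\sqrt{-2 - 4}}{-3} \cdot 0 + 4\right) r = \left(\frac{\sqrt{-2 - 4}}{-3} \cdot 0 + 4\right) 1156 = \left(\sqrt{-6} \left(- \frac{1}{3}\right) 0 + 4\right) 1156 = \left(i \sqrt{6} \left(- \frac{1}{3}\right) 0 + 4\right) 1156 = \left(- \frac{i \sqrt{6}}{3} \cdot 0 + 4\right) 1156 = \left(0 + 4\right) 1156 = 4 \cdot 1156 = 4624$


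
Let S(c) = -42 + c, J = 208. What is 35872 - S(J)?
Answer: 35706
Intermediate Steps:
35872 - S(J) = 35872 - (-42 + 208) = 35872 - 1*166 = 35872 - 166 = 35706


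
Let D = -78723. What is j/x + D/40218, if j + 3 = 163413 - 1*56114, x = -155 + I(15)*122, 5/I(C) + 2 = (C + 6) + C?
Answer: -12257057261/15617990 ≈ -784.80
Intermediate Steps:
I(C) = 5/(4 + 2*C) (I(C) = 5/(-2 + ((C + 6) + C)) = 5/(-2 + ((6 + C) + C)) = 5/(-2 + (6 + 2*C)) = 5/(4 + 2*C))
x = -2330/17 (x = -155 + (5/(2*(2 + 15)))*122 = -155 + ((5/2)/17)*122 = -155 + ((5/2)*(1/17))*122 = -155 + (5/34)*122 = -155 + 305/17 = -2330/17 ≈ -137.06)
j = 107296 (j = -3 + (163413 - 1*56114) = -3 + (163413 - 56114) = -3 + 107299 = 107296)
j/x + D/40218 = 107296/(-2330/17) - 78723/40218 = 107296*(-17/2330) - 78723*1/40218 = -912016/1165 - 26241/13406 = -12257057261/15617990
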